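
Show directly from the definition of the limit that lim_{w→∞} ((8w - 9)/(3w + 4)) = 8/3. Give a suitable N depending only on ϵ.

N = (59/9)/ϵ

Fix ϵ > 0. We seek N > 0 such that w > N implies |(8w - 9)/(3w + 4) − (8/3)| < ϵ.
(8w - 9)/(3w + 4) − (8/3) = (3(8w - 9) − 8(3w + 4)) / (3(3w + 4)) = -59/(3(3w + 4)).
For w > 0 we have 3w + 4 > 3w, so |(8w - 9)/(3w + 4) − (8/3)| = 59/(3(3w + 4)) < 59/(3·3w) = (59/9)/w.
Thus |(8w - 9)/(3w + 4) − (8/3)| < ϵ whenever w > (59/9)/ϵ.
Take N = (59/9)/ϵ. If w > N then |(8w - 9)/(3w + 4) − (8/3)| < (59/9)/w < ϵ.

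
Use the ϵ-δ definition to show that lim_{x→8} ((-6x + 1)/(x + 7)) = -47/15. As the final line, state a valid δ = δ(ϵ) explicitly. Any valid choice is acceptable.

Let ϵ > 0. We want δ > 0 with 0 < |x − 8| < δ ⇒ |(-6x + 1)/(x + 7) + 47/15| < ϵ.
Combining over a common denominator, (-6x + 1)/(x + 7) + 47/15 = [(-6x + 1)·15 − (-47)·(x + 7)] / [15·(x + 7)] = -43(x − 8) / (15(x + 7)).
So |(-6x + 1)/(x + 7) + 47/15| = 43|x − 8| / (15·|x + 7|).
Require δ ≤ 15/2, so |x + 7| ≥ |15| − |x − 8| > 15 − 15/2 = 15/2.
Hence |(-6x + 1)/(x + 7) + 47/15| < 43|x − 8|/(15·(15/2)) = (86/225)|x − 8|, which is < ϵ once |x − 8| < (225/86)ϵ.
Take δ = min(15/2, (225/86)ϵ). Then 0 < |x − 8| < δ forces both bounds, so |(-6x + 1)/(x + 7) + 47/15| < ϵ.

δ = min(15/2, (225/86)ϵ)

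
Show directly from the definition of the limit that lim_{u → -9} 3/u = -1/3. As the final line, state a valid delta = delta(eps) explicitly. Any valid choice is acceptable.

delta = min(9/2, (27/2)eps)

Suppose eps > 0. We seek delta > 0 such that 0 < |u + 9| < delta implies |3/u + 1/3| < eps.
|3/u + 1/3| = 3·|-9 − u|/(9·|u|) = 3|u + 9|/(9|u|).
Require delta ≤ 9/2 so that |u| > 9 − 9/2 = 9/2, hence 9|u| > 81/2.
Then |3/u + 1/3| < 3|u + 9|/(81/2), which is < eps when |u + 9| < (27/2)eps.
Take delta = min(9/2, (27/2)eps). Then 0 < |u + 9| < delta gives both |u + 9| < 9/2 and |u + 9| < (27/2)eps, so |3/u + 1/3| < eps.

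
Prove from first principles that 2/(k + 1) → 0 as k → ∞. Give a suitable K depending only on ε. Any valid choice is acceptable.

K = 2/ε

Fix ε > 0. For k ≥ 1, |2/(k + 1) − 0| = 2/(k + 1) ≤ 2/k.
We need 2/k < ε, i.e. k > 2/ε.
Take K = 2/ε. If k > K then |2/(k + 1)| ≤ 2/k < ε.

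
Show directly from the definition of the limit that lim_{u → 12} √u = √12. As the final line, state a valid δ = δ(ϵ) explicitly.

Fix ϵ > 0. We want δ > 0 such that 0 < |u − 12| < δ implies |√u − √12| < ϵ.
Rationalise: √u − √12 = (u − 12)/(√u + √12), so |√u − √12| = |u − 12|/(√u + √12).
Restrict δ ≤ 12 so that |u − 12| < 12 forces u > 0, and then √u + √12 > √12.
Hence |√u − √12| < |u − 12|/√12, which is < ϵ once |u − 12| < √12·ϵ.
Take δ = min(12, √12·ϵ). If 0 < |u − 12| < δ then u > 0 and |√u − √12| < |u − 12|/√12 < ϵ.

δ = min(12, √12·ϵ)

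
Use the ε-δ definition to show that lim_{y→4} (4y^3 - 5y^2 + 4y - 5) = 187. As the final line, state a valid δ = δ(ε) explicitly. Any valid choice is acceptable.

δ = min(2, ε/258)

Let ε > 0. We want δ > 0 such that 0 < |y − 4| < δ implies |(4y^3 - 5y^2 + 4y - 5) − 187| < ε.
(4y^3 - 5y^2 + 4y - 5) − 187 = 4y^3 - 5y^2 + 4y - 192 = (y − 4)(4y^2 + 11y + 48).
So |(4y^3 - 5y^2 + 4y - 5) − 187| = |y − 4|·|4y^2 + 11y + 48|.
Require δ ≤ 2. Then |y − 4| < 2 gives |y| < 6, and by the triangle inequality |4y^2 + 11y + 48| ≤ 4·6^2 + 11·6 + 48 = 258.
Hence |(4y^3 - 5y^2 + 4y - 5) − 187| ≤ 258|y − 4| < ε provided |y − 4| < ε/258.
Take δ = min(2, ε/258). Then 0 < |y − 4| < δ gives both |y − 4| < 2 and |y − 4| < ε/258, so |(4y^3 - 5y^2 + 4y - 5) − 187| < ε.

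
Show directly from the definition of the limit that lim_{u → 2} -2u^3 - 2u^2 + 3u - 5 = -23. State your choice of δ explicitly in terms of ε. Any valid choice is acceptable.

Suppose ε > 0. We want δ > 0 such that 0 < |u − 2| < δ implies |(-2u^3 - 2u^2 + 3u - 5) + 23| < ε.
(-2u^3 - 2u^2 + 3u - 5) + 23 = -2u^3 - 2u^2 + 3u + 18 = (u − 2)(-2u^2 - 6u - 9).
So |(-2u^3 - 2u^2 + 3u - 5) + 23| = |u − 2|·|-2u^2 - 6u - 9|.
Assume first that |u − 2| < 1, so |u| < 3. Then |-2u^2 - 6u - 9| ≤ 2·3^2 + 6·3 + 9 = 45.
Hence |(-2u^3 - 2u^2 + 3u - 5) + 23| ≤ 45|u − 2| < ε provided |u − 2| < ε/45.
Take δ = min(1, ε/45). Then 0 < |u − 2| < δ gives both |u − 2| < 1 and |u − 2| < ε/45, so |(-2u^3 - 2u^2 + 3u - 5) + 23| < ε.

δ = min(1, ε/45)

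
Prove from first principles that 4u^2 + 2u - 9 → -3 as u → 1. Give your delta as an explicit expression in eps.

Let eps > 0 be given. We want delta > 0 such that 0 < |u − 1| < delta implies |(4u^2 + 2u - 9) + 3| < eps.
(4u^2 + 2u - 9) + 3 = 4u^2 + 2u - 6 = (u − 1)(4u + 6).
So |(4u^2 + 2u - 9) + 3| = |u − 1|·|4u + 6|.
Require delta ≤ 1. Then |u − 1| < 1 gives |u| < 2, and by the triangle inequality |4u + 6| ≤ 4·2 + 6 = 14.
Hence |(4u^2 + 2u - 9) + 3| ≤ 14|u − 1| < eps provided |u − 1| < eps/14.
Take delta = min(1, eps/14). Then 0 < |u − 1| < delta gives both |u − 1| < 1 and |u − 1| < eps/14, so |(4u^2 + 2u - 9) + 3| < eps.

delta = min(1, eps/14)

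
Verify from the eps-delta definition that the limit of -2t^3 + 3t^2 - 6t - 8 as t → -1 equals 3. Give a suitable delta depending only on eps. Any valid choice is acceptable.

Suppose eps > 0. We want delta > 0 such that 0 < |t + 1| < delta implies |(-2t^3 + 3t^2 - 6t - 8) − 3| < eps.
(-2t^3 + 3t^2 - 6t - 8) − 3 = -2t^3 + 3t^2 - 6t - 11 = (t + 1)(-2t^2 + 5t - 11).
So |(-2t^3 + 3t^2 - 6t - 8) − 3| = |t + 1|·|-2t^2 + 5t - 11|.
Require delta ≤ 1. Then |t + 1| < 1 gives |t| < 2, and by the triangle inequality |-2t^2 + 5t - 11| ≤ 2·2^2 + 5·2 + 11 = 29.
Hence |(-2t^3 + 3t^2 - 6t - 8) − 3| ≤ 29|t + 1| < eps provided |t + 1| < eps/29.
Choosing delta = min(1, eps/29) ensures both conditions, hence |(-2t^3 + 3t^2 - 6t - 8) − 3| < eps.

delta = min(1, eps/29)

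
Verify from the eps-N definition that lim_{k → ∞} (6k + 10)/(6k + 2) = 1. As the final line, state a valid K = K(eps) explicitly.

Fix eps > 0. For k ≥ 1, |(6k + 10)/(6k + 2) − 1| = |48|/(6(6k + 2)) = 48/(6(6k + 2)).
Since 6k + 2 ≥ 6k for k ≥ 1, this is ≤ 48/(6·6k) = (4/3)/k.
So |(6k + 10)/(6k + 2) − 1| < eps whenever k > (4/3)/eps.
Take K = (4/3)/eps. If k > K then |(6k + 10)/(6k + 2) − 1| ≤ (4/3)/k < eps.

K = (4/3)/eps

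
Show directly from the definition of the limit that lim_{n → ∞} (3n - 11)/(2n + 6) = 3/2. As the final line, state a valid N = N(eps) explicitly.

N = 10/eps

Suppose eps > 0. For n ≥ 1, |(3n - 11)/(2n + 6) − (3/2)| = |-40|/(2(2n + 6)) = 40/(2(2n + 6)).
Since 2n + 6 ≥ 2n for n ≥ 1, this is ≤ 40/(2·2n) = 10/n.
So |(3n - 11)/(2n + 6) − (3/2)| < eps whenever n > 10/eps.
Take N = 10/eps. If n > N then |(3n - 11)/(2n + 6) − (3/2)| ≤ 10/n < eps.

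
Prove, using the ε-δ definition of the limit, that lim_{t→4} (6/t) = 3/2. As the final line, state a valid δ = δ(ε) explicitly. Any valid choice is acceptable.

Let ε > 0. We seek δ > 0 such that 0 < |t − 4| < δ implies |6/t − (3/2)| < ε.
|6/t − (3/2)| = 6·|4 − t|/(4·|t|) = 6|t − 4|/(4|t|).
Restrict δ ≤ 2. Then |t − 4| < 2 gives |t| > 2, so 4|t| > 8.
Then |6/t − (3/2)| < 6|t − 4|/8, which is < ε when |t − 4| < (4/3)ε.
Take δ = min(2, (4/3)ε). Then 0 < |t − 4| < δ gives both |t − 4| < 2 and |t − 4| < (4/3)ε, so |6/t − (3/2)| < ε.

δ = min(2, (4/3)ε)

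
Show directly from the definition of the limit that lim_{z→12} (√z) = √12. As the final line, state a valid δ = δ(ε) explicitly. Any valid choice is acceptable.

δ = min(12, √12·ε)

Let ε > 0 be given. We want δ > 0 such that 0 < |z − 12| < δ implies |√z − √12| < ε.
Multiplying by the conjugate, |√z − √12| = |z − 12|/(√z + √12).
Restrict δ ≤ 12 so that |z − 12| < 12 forces z > 0, and then √z + √12 > √12.
Hence |√z − √12| < |z − 12|/√12, which is < ε once |z − 12| < √12·ε.
Take δ = min(12, √12·ε). If 0 < |z − 12| < δ then z > 0 and |√z − √12| < |z − 12|/√12 < ε.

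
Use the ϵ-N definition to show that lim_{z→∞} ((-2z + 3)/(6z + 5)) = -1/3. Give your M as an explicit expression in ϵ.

M = (7/9)/ϵ

Let ϵ > 0. We seek M > 0 such that z > M implies |(-2z + 3)/(6z + 5) + 1/3| < ϵ.
(-2z + 3)/(6z + 5) + 1/3 = (6(-2z + 3) − (-2)(6z + 5)) / (6(6z + 5)) = 28/(6(6z + 5)).
For z > 0 we have 6z + 5 > 6z, so |(-2z + 3)/(6z + 5) + 1/3| = 28/(6(6z + 5)) < 28/(6·6z) = (7/9)/z.
Thus |(-2z + 3)/(6z + 5) + 1/3| < ϵ whenever z > (7/9)/ϵ.
Take M = (7/9)/ϵ. If z > M then |(-2z + 3)/(6z + 5) + 1/3| < (7/9)/z < ϵ.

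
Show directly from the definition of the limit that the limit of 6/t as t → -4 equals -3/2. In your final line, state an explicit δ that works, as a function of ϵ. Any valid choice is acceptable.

δ = min(2, (4/3)ϵ)

Fix ϵ > 0. We seek δ > 0 such that 0 < |t + 4| < δ implies |6/t + 3/2| < ϵ.
|6/t + 3/2| = 6·|-4 − t|/(4·|t|) = 6|t + 4|/(4|t|).
Require δ ≤ 2 so that |t| > 4 − 2 = 2, hence 4|t| > 8.
Then |6/t + 3/2| < 6|t + 4|/8, which is < ϵ when |t + 4| < (4/3)ϵ.
Take δ = min(2, (4/3)ϵ). Then 0 < |t + 4| < δ gives both |t + 4| < 2 and |t + 4| < (4/3)ϵ, so |6/t + 3/2| < ϵ.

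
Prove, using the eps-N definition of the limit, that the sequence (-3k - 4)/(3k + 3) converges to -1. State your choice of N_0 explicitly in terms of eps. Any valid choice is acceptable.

N_0 = (1/3)/eps

Fix eps > 0. For k ≥ 1, |(-3k - 4)/(3k + 3) + 1| = |-3|/(3(3k + 3)) = 3/(3(3k + 3)).
Since 3k + 3 ≥ 3k for k ≥ 1, this is ≤ 3/(3·3k) = (1/3)/k.
So |(-3k - 4)/(3k + 3) + 1| < eps whenever k > (1/3)/eps.
Take N_0 = (1/3)/eps. If k > N_0 then |(-3k - 4)/(3k + 3) + 1| ≤ (1/3)/k < eps.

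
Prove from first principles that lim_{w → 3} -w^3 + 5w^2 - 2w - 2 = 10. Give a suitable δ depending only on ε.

Let ε > 0. We want δ > 0 such that 0 < |w − 3| < δ implies |(-w^3 + 5w^2 - 2w - 2) − 10| < ε.
(-w^3 + 5w^2 - 2w - 2) − 10 = -w^3 + 5w^2 - 2w - 12 = (w − 3)(-w^2 + 2w + 4).
So |(-w^3 + 5w^2 - 2w - 2) − 10| = |w − 3|·|-w^2 + 2w + 4|.
Assume first that |w − 3| < 1, so |w| < 4. Then |-w^2 + 2w + 4| ≤ 4^2 + 2·4 + 4 = 28.
Hence |(-w^3 + 5w^2 - 2w - 2) − 10| ≤ 28|w − 3| < ε provided |w − 3| < ε/28.
Choosing δ = min(1, ε/28) ensures both conditions, hence |(-w^3 + 5w^2 - 2w - 2) − 10| < ε.

δ = min(1, ε/28)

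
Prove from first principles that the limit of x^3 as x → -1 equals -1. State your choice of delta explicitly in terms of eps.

Suppose eps > 0. We seek delta > 0 with 0 < |x + 1| < delta ⇒ |x^3 + 1| < eps.
Factor: x^3 + 1 = (x + 1)(x^2 - x + 1), so |x^3 + 1| = |x + 1|·|x^2 - x + 1|.
Restrict delta ≤ 1. Then |x + 1| < 1 gives |x| < 2, so by the triangle inequality |x^2 - x + 1| ≤ 2^2 + 2 + 1 = 7.
Hence |x^3 + 1| ≤ 7|x + 1|, which is < eps once |x + 1| < eps/7.
Take delta = min(1, eps/7). If 0 < |x + 1| < delta then both bounds hold and |x^3 + 1| ≤ 7|x + 1| < 7·(eps/7) = eps.

delta = min(1, eps/7)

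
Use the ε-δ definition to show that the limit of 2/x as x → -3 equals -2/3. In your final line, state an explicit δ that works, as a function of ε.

Fix ε > 0. We seek δ > 0 such that 0 < |x + 3| < δ implies |2/x + 2/3| < ε.
|2/x + 2/3| = 2·|-3 − x|/(3·|x|) = 2|x + 3|/(3|x|).
Restrict δ ≤ 3/2. Then |x + 3| < 3/2 gives |x| > 3/2, so 3|x| > 9/2.
Then |2/x + 2/3| < 2|x + 3|/(9/2), which is < ε when |x + 3| < (9/4)ε.
Take δ = min(3/2, (9/4)ε). Then 0 < |x + 3| < δ gives both |x + 3| < 3/2 and |x + 3| < (9/4)ε, so |2/x + 2/3| < ε.

δ = min(3/2, (9/4)ε)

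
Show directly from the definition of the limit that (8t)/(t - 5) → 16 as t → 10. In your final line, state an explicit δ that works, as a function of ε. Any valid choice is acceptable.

δ = min(5/2, (5/16)ε)

Fix ε > 0. We want δ > 0 with 0 < |t − 10| < δ ⇒ |(8t)/(t - 5) − 16| < ε.
Combining over a common denominator, (8t)/(t - 5) − 16 = [(8t)·5 − 80·(t - 5)] / [5·(t - 5)] = -40(t − 10) / (5(t - 5)).
So |(8t)/(t - 5) − 16| = 40|t − 10| / (5·|t − 5|).
Restrict δ ≤ 5/2. Then |t − 10| < 5/2 gives |t − 5| = |(t − 10) + 5| ≥ 5 − 5/2 = 5/2.
Hence |(8t)/(t - 5) − 16| < 40|t − 10|/(5·(5/2)) = (16/5)|t − 10|, which is < ε once |t − 10| < (5/16)ε.
Take δ = min(5/2, (5/16)ε). Then 0 < |t − 10| < δ forces both bounds, so |(8t)/(t - 5) − 16| < ε.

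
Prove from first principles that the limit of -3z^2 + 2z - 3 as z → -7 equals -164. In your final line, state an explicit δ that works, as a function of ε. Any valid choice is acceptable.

δ = min(1, ε/47)

Suppose ε > 0. We want δ > 0 such that 0 < |z + 7| < δ implies |(-3z^2 + 2z - 3) + 164| < ε.
(-3z^2 + 2z - 3) + 164 = -3z^2 + 2z + 161 = (z + 7)(-3z + 23).
So |(-3z^2 + 2z - 3) + 164| = |z + 7|·|-3z + 23|.
Assume first that |z + 7| < 1, so |z| < 8. Then |-3z + 23| ≤ 3·8 + 23 = 47.
Hence |(-3z^2 + 2z - 3) + 164| ≤ 47|z + 7| < ε provided |z + 7| < ε/47.
Choosing δ = min(1, ε/47) ensures both conditions, hence |(-3z^2 + 2z - 3) + 164| < ε.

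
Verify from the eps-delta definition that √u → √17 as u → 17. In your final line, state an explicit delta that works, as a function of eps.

delta = min(17, √17·eps)

Let eps > 0 be given. We want delta > 0 such that 0 < |u − 17| < delta implies |√u − √17| < eps.
Rationalise: √u − √17 = (u − 17)/(√u + √17), so |√u − √17| = |u − 17|/(√u + √17).
Restrict delta ≤ 17 so that |u − 17| < 17 forces u > 0, and then √u + √17 > √17.
Hence |√u − √17| < |u − 17|/√17, which is < eps once |u − 17| < √17·eps.
Take delta = min(17, √17·eps). If 0 < |u − 17| < delta then u > 0 and |√u − √17| < |u − 17|/√17 < eps.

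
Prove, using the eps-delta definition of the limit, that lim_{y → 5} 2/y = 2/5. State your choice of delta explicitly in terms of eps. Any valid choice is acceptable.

delta = min(5/2, (25/4)eps)

Fix eps > 0. We seek delta > 0 such that 0 < |y − 5| < delta implies |2/y − (2/5)| < eps.
|2/y − (2/5)| = 2·|5 − y|/(5·|y|) = 2|y − 5|/(5|y|).
Restrict delta ≤ 5/2. Then |y − 5| < 5/2 gives |y| > 5/2, so 5|y| > 25/2.
Then |2/y − (2/5)| < 2|y − 5|/(25/2), which is < eps when |y − 5| < (25/4)eps.
Take delta = min(5/2, (25/4)eps). Then 0 < |y − 5| < delta gives both |y − 5| < 5/2 and |y − 5| < (25/4)eps, so |2/y − (2/5)| < eps.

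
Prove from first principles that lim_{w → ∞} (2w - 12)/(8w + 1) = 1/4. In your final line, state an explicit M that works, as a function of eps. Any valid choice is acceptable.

M = (49/32)/eps

Suppose eps > 0. We seek M > 0 such that w > M implies |(2w - 12)/(8w + 1) − (1/4)| < eps.
(2w - 12)/(8w + 1) − (1/4) = (8(2w - 12) − 2(8w + 1)) / (8(8w + 1)) = -98/(8(8w + 1)).
For w > 0 we have 8w + 1 > 8w, so |(2w - 12)/(8w + 1) − (1/4)| = 98/(8(8w + 1)) < 98/(8·8w) = (49/32)/w.
Thus |(2w - 12)/(8w + 1) − (1/4)| < eps whenever w > (49/32)/eps.
Take M = (49/32)/eps. If w > M then |(2w - 12)/(8w + 1) − (1/4)| < (49/32)/w < eps.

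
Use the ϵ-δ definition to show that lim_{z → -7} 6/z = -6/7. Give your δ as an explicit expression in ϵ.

δ = min(7/2, (49/12)ϵ)

Let ϵ > 0. We seek δ > 0 such that 0 < |z + 7| < δ implies |6/z + 6/7| < ϵ.
|6/z + 6/7| = 6·|-7 − z|/(7·|z|) = 6|z + 7|/(7|z|).
Require δ ≤ 7/2 so that |z| > 7 − 7/2 = 7/2, hence 7|z| > 49/2.
Then |6/z + 6/7| < 6|z + 7|/(49/2), which is < ϵ when |z + 7| < (49/12)ϵ.
Take δ = min(7/2, (49/12)ϵ). Then 0 < |z + 7| < δ gives both |z + 7| < 7/2 and |z + 7| < (49/12)ϵ, so |6/z + 6/7| < ϵ.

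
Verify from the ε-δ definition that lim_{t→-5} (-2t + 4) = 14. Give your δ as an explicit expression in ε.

Suppose ε > 0. We need δ > 0 so that 0 < |t + 5| < δ implies |(-2t + 4) − 14| < ε.
Since (-2t + 4) − 14 = -2(t + 5), we have |(-2t + 4) − 14| = 2|t + 5|.
So 2|t + 5| < ε exactly when |t + 5| < ε/2.
Take δ = ε/2. If 0 < |t + 5| < δ then |(-2t + 4) − 14| = 2|t + 5| < 2·(ε/2) = ε.

δ = ε/2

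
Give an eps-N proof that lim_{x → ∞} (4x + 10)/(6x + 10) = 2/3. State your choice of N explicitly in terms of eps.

Suppose eps > 0. We seek N > 0 such that x > N implies |(4x + 10)/(6x + 10) − (2/3)| < eps.
(4x + 10)/(6x + 10) − (2/3) = (6(4x + 10) − 4(6x + 10)) / (6(6x + 10)) = 20/(6(6x + 10)).
For x > 0 we have 6x + 10 > 6x, so |(4x + 10)/(6x + 10) − (2/3)| = 20/(6(6x + 10)) < 20/(6·6x) = (5/9)/x.
Thus |(4x + 10)/(6x + 10) − (2/3)| < eps whenever x > (5/9)/eps.
Take N = (5/9)/eps. If x > N then |(4x + 10)/(6x + 10) − (2/3)| < (5/9)/x < eps.

N = (5/9)/eps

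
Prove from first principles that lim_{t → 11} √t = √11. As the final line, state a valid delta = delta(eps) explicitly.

Let eps > 0. We want delta > 0 such that 0 < |t − 11| < delta implies |√t − √11| < eps.
Multiplying by the conjugate, |√t − √11| = |t − 11|/(√t + √11).
Restrict delta ≤ 11 so that |t − 11| < 11 forces t > 0, and then √t + √11 > √11.
Hence |√t − √11| < |t − 11|/√11, which is < eps once |t − 11| < √11·eps.
Take delta = min(11, √11·eps). If 0 < |t − 11| < delta then t > 0 and |√t − √11| < |t − 11|/√11 < eps.

delta = min(11, √11·eps)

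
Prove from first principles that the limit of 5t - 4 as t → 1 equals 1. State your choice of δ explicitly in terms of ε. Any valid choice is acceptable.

Fix ε > 0. We need δ > 0 so that 0 < |t − 1| < δ implies |(5t - 4) − 1| < ε.
Since (5t - 4) − 1 = 5(t − 1), we have |(5t - 4) − 1| = 5|t − 1|.
Thus it suffices that |t − 1| < ε/5.
Choosing δ = ε/5 gives |(5t - 4) − 1| = 5|t − 1| < ε whenever |t − 1| < δ.

δ = ε/5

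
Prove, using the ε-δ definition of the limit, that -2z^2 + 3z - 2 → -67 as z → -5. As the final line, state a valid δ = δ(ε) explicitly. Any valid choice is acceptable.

Let ε > 0 be given. We want δ > 0 such that 0 < |z + 5| < δ implies |(-2z^2 + 3z - 2) + 67| < ε.
(-2z^2 + 3z - 2) + 67 = -2z^2 + 3z + 65 = (z + 5)(-2z + 13).
So |(-2z^2 + 3z - 2) + 67| = |z + 5|·|-2z + 13|.
Require δ ≤ 1. Then |z + 5| < 1 gives |z| < 6, and by the triangle inequality |-2z + 13| ≤ 2·6 + 13 = 25.
Hence |(-2z^2 + 3z - 2) + 67| ≤ 25|z + 5| < ε provided |z + 5| < ε/25.
Take δ = min(1, ε/25). Then 0 < |z + 5| < δ gives both |z + 5| < 1 and |z + 5| < ε/25, so |(-2z^2 + 3z - 2) + 67| < ε.

δ = min(1, ε/25)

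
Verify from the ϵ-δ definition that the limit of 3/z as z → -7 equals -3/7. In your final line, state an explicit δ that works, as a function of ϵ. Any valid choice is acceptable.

δ = min(7/2, (49/6)ϵ)

Suppose ϵ > 0. We seek δ > 0 such that 0 < |z + 7| < δ implies |3/z + 3/7| < ϵ.
|3/z + 3/7| = 3·|-7 − z|/(7·|z|) = 3|z + 7|/(7|z|).
Require δ ≤ 7/2 so that |z| > 7 − 7/2 = 7/2, hence 7|z| > 49/2.
Then |3/z + 3/7| < 3|z + 7|/(49/2), which is < ϵ when |z + 7| < (49/6)ϵ.
Take δ = min(7/2, (49/6)ϵ). Then 0 < |z + 7| < δ gives both |z + 7| < 7/2 and |z + 7| < (49/6)ϵ, so |3/z + 3/7| < ϵ.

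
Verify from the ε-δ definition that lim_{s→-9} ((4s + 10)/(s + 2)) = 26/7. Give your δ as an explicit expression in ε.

Let ε > 0. We want δ > 0 with 0 < |s + 9| < δ ⇒ |(4s + 10)/(s + 2) − (26/7)| < ε.
Combining over a common denominator, (4s + 10)/(s + 2) − (26/7) = [(4s + 10)·(-7) − (-26)·(s + 2)] / [(-7)·(s + 2)] = -2(s + 9) / ((-7)(s + 2)).
So |(4s + 10)/(s + 2) − (26/7)| = 2|s + 9| / (7·|s + 2|).
Restrict δ ≤ 7/2. Then |s + 9| < 7/2 gives |s + 2| = |(s + 9) + (-7)| ≥ 7 − 7/2 = 7/2.
Hence |(4s + 10)/(s + 2) − (26/7)| < 2|s + 9|/(7·(7/2)) = (4/49)|s + 9|, which is < ε once |s + 9| < (49/4)ε.
Take δ = min(7/2, (49/4)ε). Then 0 < |s + 9| < δ forces both bounds, so |(4s + 10)/(s + 2) − (26/7)| < ε.

δ = min(7/2, (49/4)ε)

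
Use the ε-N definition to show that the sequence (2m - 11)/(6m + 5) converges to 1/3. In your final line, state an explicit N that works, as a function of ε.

Let ε > 0. For m ≥ 1, |(2m - 11)/(6m + 5) − (1/3)| = |-76|/(6(6m + 5)) = 76/(6(6m + 5)).
Since 6m + 5 ≥ 6m for m ≥ 1, this is ≤ 76/(6·6m) = (19/9)/m.
So |(2m - 11)/(6m + 5) − (1/3)| < ε whenever m > (19/9)/ε.
Take N = (19/9)/ε. If m > N then |(2m - 11)/(6m + 5) − (1/3)| ≤ (19/9)/m < ε.

N = (19/9)/ε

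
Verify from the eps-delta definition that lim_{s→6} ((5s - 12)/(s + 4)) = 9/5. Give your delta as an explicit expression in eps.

Let eps > 0. We want delta > 0 with 0 < |s − 6| < delta ⇒ |(5s - 12)/(s + 4) − (9/5)| < eps.
Combining over a common denominator, (5s - 12)/(s + 4) − (9/5) = [(5s - 12)·10 − 18·(s + 4)] / [10·(s + 4)] = 32(s − 6) / (10(s + 4)).
So |(5s - 12)/(s + 4) − (9/5)| = 32|s − 6| / (10·|s + 4|).
Restrict delta ≤ 5. Then |s − 6| < 5 gives |s + 4| = |(s − 6) + 10| ≥ 10 − 5 = 5.
Hence |(5s - 12)/(s + 4) − (9/5)| < 32|s − 6|/(10·5) = (16/25)|s − 6|, which is < eps once |s − 6| < (25/16)eps.
Take delta = min(5, (25/16)eps). Then 0 < |s − 6| < delta forces both bounds, so |(5s - 12)/(s + 4) − (9/5)| < eps.

delta = min(5, (25/16)eps)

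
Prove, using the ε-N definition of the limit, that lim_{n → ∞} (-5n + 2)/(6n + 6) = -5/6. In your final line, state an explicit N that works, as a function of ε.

Fix ε > 0. For n ≥ 1, |(-5n + 2)/(6n + 6) + 5/6| = |42|/(6(6n + 6)) = 42/(6(6n + 6)).
Since 6n + 6 ≥ 6n for n ≥ 1, this is ≤ 42/(6·6n) = (7/6)/n.
So |(-5n + 2)/(6n + 6) + 5/6| < ε whenever n > (7/6)/ε.
Take N = (7/6)/ε. If n > N then |(-5n + 2)/(6n + 6) + 5/6| ≤ (7/6)/n < ε.

N = (7/6)/ε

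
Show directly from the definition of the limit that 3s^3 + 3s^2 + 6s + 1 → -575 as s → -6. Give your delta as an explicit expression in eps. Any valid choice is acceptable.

Let eps > 0. We want delta > 0 such that 0 < |s + 6| < delta implies |(3s^3 + 3s^2 + 6s + 1) + 575| < eps.
(3s^3 + 3s^2 + 6s + 1) + 575 = 3s^3 + 3s^2 + 6s + 576 = (s + 6)(3s^2 - 15s + 96).
So |(3s^3 + 3s^2 + 6s + 1) + 575| = |s + 6|·|3s^2 - 15s + 96|.
Assume first that |s + 6| < 1, so |s| < 7. Then |3s^2 - 15s + 96| ≤ 3·7^2 + 15·7 + 96 = 348.
Hence |(3s^3 + 3s^2 + 6s + 1) + 575| ≤ 348|s + 6| < eps provided |s + 6| < eps/348.
Take delta = min(1, eps/348). Then 0 < |s + 6| < delta gives both |s + 6| < 1 and |s + 6| < eps/348, so |(3s^3 + 3s^2 + 6s + 1) + 575| < eps.

delta = min(1, eps/348)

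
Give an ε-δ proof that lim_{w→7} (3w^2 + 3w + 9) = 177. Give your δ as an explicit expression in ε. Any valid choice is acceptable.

Let ε > 0. We want δ > 0 such that 0 < |w − 7| < δ implies |(3w^2 + 3w + 9) − 177| < ε.
(3w^2 + 3w + 9) − 177 = 3w^2 + 3w - 168 = (w − 7)(3w + 24).
So |(3w^2 + 3w + 9) − 177| = |w − 7|·|3w + 24|.
Assume first that |w − 7| < 2, so |w| < 9. Then |3w + 24| ≤ 3·9 + 24 = 51.
Hence |(3w^2 + 3w + 9) − 177| ≤ 51|w − 7| < ε provided |w − 7| < ε/51.
Take δ = min(2, ε/51). Then 0 < |w − 7| < δ gives both |w − 7| < 2 and |w − 7| < ε/51, so |(3w^2 + 3w + 9) − 177| < ε.

δ = min(2, ε/51)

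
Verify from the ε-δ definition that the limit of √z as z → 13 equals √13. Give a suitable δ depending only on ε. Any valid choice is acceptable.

Suppose ε > 0. We want δ > 0 such that 0 < |z − 13| < δ implies |√z − √13| < ε.
Multiplying by the conjugate, |√z − √13| = |z − 13|/(√z + √13).
Restrict δ ≤ 13 so that |z − 13| < 13 forces z > 0, and then √z + √13 > √13.
Hence |√z − √13| < |z − 13|/√13, which is < ε once |z − 13| < √13·ε.
Take δ = min(13, √13·ε). If 0 < |z − 13| < δ then z > 0 and |√z − √13| < |z − 13|/√13 < ε.

δ = min(13, √13·ε)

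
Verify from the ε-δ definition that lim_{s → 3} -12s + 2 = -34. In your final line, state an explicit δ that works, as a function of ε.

Let ε > 0. We need δ > 0 so that 0 < |s − 3| < δ implies |(-12s + 2) + 34| < ε.
Since (-12s + 2) + 34 = -12(s − 3), we have |(-12s + 2) + 34| = 12|s − 3|.
So 12|s − 3| < ε exactly when |s − 3| < ε/12.
Take δ = ε/12. If 0 < |s − 3| < δ then |(-12s + 2) + 34| = 12|s − 3| < 12·(ε/12) = ε.

δ = ε/12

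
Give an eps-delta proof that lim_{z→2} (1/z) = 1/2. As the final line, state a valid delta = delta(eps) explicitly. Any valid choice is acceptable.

Suppose eps > 0. We seek delta > 0 such that 0 < |z − 2| < delta implies |1/z − (1/2)| < eps.
|1/z − (1/2)| = |2 − z|/(2·|z|) = |z − 2|/(2|z|).
Restrict delta ≤ 1. Then |z − 2| < 1 gives |z| > 1, so 2|z| > 2.
Then |1/z − (1/2)| < |z − 2|/2, which is < eps when |z − 2| < 2eps.
Take delta = min(1, 2eps). Then 0 < |z − 2| < delta gives both |z − 2| < 1 and |z − 2| < 2eps, so |1/z − (1/2)| < eps.

delta = min(1, 2eps)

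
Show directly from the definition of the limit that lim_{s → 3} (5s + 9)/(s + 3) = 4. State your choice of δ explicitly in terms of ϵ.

δ = min(3, 3ϵ)

Let ϵ > 0. We want δ > 0 with 0 < |s − 3| < δ ⇒ |(5s + 9)/(s + 3) − 4| < ϵ.
Combining over a common denominator, (5s + 9)/(s + 3) − 4 = [(5s + 9)·6 − 24·(s + 3)] / [6·(s + 3)] = 6(s − 3) / (6(s + 3)).
So |(5s + 9)/(s + 3) − 4| = 6|s − 3| / (6·|s + 3|).
Require δ ≤ 3, so |s + 3| ≥ |6| − |s − 3| > 6 − 3 = 3.
Hence |(5s + 9)/(s + 3) − 4| < 6|s − 3|/(6·3) = (1/3)|s − 3|, which is < ϵ once |s − 3| < 3ϵ.
Take δ = min(3, 3ϵ). Then 0 < |s − 3| < δ forces both bounds, so |(5s + 9)/(s + 3) − 4| < ϵ.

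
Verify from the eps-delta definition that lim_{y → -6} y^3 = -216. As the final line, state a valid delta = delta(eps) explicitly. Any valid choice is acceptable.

Fix eps > 0. We seek delta > 0 with 0 < |y + 6| < delta ⇒ |y^3 + 216| < eps.
Factor: y^3 + 216 = (y + 6)(y^2 - 6y + 36), so |y^3 + 216| = |y + 6|·|y^2 - 6y + 36|.
Restrict delta ≤ 2. Then |y + 6| < 2 gives |y| < 8, so by the triangle inequality |y^2 - 6y + 36| ≤ 8^2 + 6·8 + 36 = 148.
Hence |y^3 + 216| ≤ 148|y + 6|, which is < eps once |y + 6| < eps/148.
Take delta = min(2, eps/148). If 0 < |y + 6| < delta then both bounds hold and |y^3 + 216| ≤ 148|y + 6| < 148·(eps/148) = eps.

delta = min(2, eps/148)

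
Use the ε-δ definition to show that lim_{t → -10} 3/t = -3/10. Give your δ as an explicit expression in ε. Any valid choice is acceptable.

Let ε > 0. We seek δ > 0 such that 0 < |t + 10| < δ implies |3/t + 3/10| < ε.
|3/t + 3/10| = 3·|-10 − t|/(10·|t|) = 3|t + 10|/(10|t|).
Restrict δ ≤ 5. Then |t + 10| < 5 gives |t| > 5, so 10|t| > 50.
Then |3/t + 3/10| < 3|t + 10|/50, which is < ε when |t + 10| < (50/3)ε.
Take δ = min(5, (50/3)ε). Then 0 < |t + 10| < δ gives both |t + 10| < 5 and |t + 10| < (50/3)ε, so |3/t + 3/10| < ε.

δ = min(5, (50/3)ε)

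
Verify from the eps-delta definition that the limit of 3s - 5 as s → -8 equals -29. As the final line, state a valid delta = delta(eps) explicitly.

Let eps > 0. We need delta > 0 so that 0 < |s + 8| < delta implies |(3s - 5) + 29| < eps.
|(3s - 5) + 29| = |3s + 24| = 3|s + 8|.
Thus it suffices that |s + 8| < eps/3.
Take delta = eps/3. If 0 < |s + 8| < delta then |(3s - 5) + 29| = 3|s + 8| < 3·(eps/3) = eps.

delta = eps/3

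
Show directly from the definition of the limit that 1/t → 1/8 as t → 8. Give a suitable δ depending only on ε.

δ = min(4, 32ε)

Let ε > 0 be given. We seek δ > 0 such that 0 < |t − 8| < δ implies |1/t − (1/8)| < ε.
|1/t − (1/8)| = |8 − t|/(8·|t|) = |t − 8|/(8|t|).
Require δ ≤ 4 so that |t| > 8 − 4 = 4, hence 8|t| > 32.
Then |1/t − (1/8)| < |t − 8|/32, which is < ε when |t − 8| < 32ε.
Take δ = min(4, 32ε). Then 0 < |t − 8| < δ gives both |t − 8| < 4 and |t − 8| < 32ε, so |1/t − (1/8)| < ε.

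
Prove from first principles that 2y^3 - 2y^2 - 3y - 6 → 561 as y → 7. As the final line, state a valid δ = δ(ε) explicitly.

δ = min(1, ε/305)

Suppose ε > 0. We want δ > 0 such that 0 < |y − 7| < δ implies |(2y^3 - 2y^2 - 3y - 6) − 561| < ε.
(2y^3 - 2y^2 - 3y - 6) − 561 = 2y^3 - 2y^2 - 3y - 567 = (y − 7)(2y^2 + 12y + 81).
So |(2y^3 - 2y^2 - 3y - 6) − 561| = |y − 7|·|2y^2 + 12y + 81|.
Require δ ≤ 1. Then |y − 7| < 1 gives |y| < 8, and by the triangle inequality |2y^2 + 12y + 81| ≤ 2·8^2 + 12·8 + 81 = 305.
Hence |(2y^3 - 2y^2 - 3y - 6) − 561| ≤ 305|y − 7| < ε provided |y − 7| < ε/305.
Choosing δ = min(1, ε/305) ensures both conditions, hence |(2y^3 - 2y^2 - 3y - 6) − 561| < ε.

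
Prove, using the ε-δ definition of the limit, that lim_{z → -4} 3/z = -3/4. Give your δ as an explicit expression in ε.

δ = min(2, (8/3)ε)

Suppose ε > 0. We seek δ > 0 such that 0 < |z + 4| < δ implies |3/z + 3/4| < ε.
|3/z + 3/4| = 3·|-4 − z|/(4·|z|) = 3|z + 4|/(4|z|).
Require δ ≤ 2 so that |z| > 4 − 2 = 2, hence 4|z| > 8.
Then |3/z + 3/4| < 3|z + 4|/8, which is < ε when |z + 4| < (8/3)ε.
Take δ = min(2, (8/3)ε). Then 0 < |z + 4| < δ gives both |z + 4| < 2 and |z + 4| < (8/3)ε, so |3/z + 3/4| < ε.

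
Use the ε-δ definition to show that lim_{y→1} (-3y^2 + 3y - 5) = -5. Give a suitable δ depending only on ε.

Suppose ε > 0. We want δ > 0 such that 0 < |y − 1| < δ implies |(-3y^2 + 3y - 5) + 5| < ε.
(-3y^2 + 3y - 5) + 5 = -3y^2 + 3y = (y − 1)(-3y).
So |(-3y^2 + 3y - 5) + 5| = |y − 1|·|-3y|.
Require δ ≤ 2. Then |y − 1| < 2 gives |y| < 3, and by the triangle inequality |-3y| ≤ 3·3 = 9.
Hence |(-3y^2 + 3y - 5) + 5| ≤ 9|y − 1| < ε provided |y − 1| < ε/9.
Take δ = min(2, ε/9). Then 0 < |y − 1| < δ gives both |y − 1| < 2 and |y − 1| < ε/9, so |(-3y^2 + 3y - 5) + 5| < ε.

δ = min(2, ε/9)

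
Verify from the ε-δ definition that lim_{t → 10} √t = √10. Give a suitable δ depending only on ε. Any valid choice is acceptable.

δ = min(10, √10·ε)

Let ε > 0 be given. We want δ > 0 such that 0 < |t − 10| < δ implies |√t − √10| < ε.
Multiplying by the conjugate, |√t − √10| = |t − 10|/(√t + √10).
Restrict δ ≤ 10 so that |t − 10| < 10 forces t > 0, and then √t + √10 > √10.
Hence |√t − √10| < |t − 10|/√10, which is < ε once |t − 10| < √10·ε.
Take δ = min(10, √10·ε). If 0 < |t − 10| < δ then t > 0 and |√t − √10| < |t − 10|/√10 < ε.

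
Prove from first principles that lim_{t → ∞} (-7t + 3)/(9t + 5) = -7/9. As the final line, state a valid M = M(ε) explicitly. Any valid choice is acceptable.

Fix ε > 0. We seek M > 0 such that t > M implies |(-7t + 3)/(9t + 5) + 7/9| < ε.
(-7t + 3)/(9t + 5) + 7/9 = (9(-7t + 3) − (-7)(9t + 5)) / (9(9t + 5)) = 62/(9(9t + 5)).
For t > 0 we have 9t + 5 > 9t, so |(-7t + 3)/(9t + 5) + 7/9| = 62/(9(9t + 5)) < 62/(9·9t) = (62/81)/t.
Thus |(-7t + 3)/(9t + 5) + 7/9| < ε whenever t > (62/81)/ε.
Take M = (62/81)/ε. If t > M then |(-7t + 3)/(9t + 5) + 7/9| < (62/81)/t < ε.

M = (62/81)/ε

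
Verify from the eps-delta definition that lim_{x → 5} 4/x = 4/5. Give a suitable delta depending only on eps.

Let eps > 0 be given. We seek delta > 0 such that 0 < |x − 5| < delta implies |4/x − (4/5)| < eps.
|4/x − (4/5)| = 4·|5 − x|/(5·|x|) = 4|x − 5|/(5|x|).
Restrict delta ≤ 5/2. Then |x − 5| < 5/2 gives |x| > 5/2, so 5|x| > 25/2.
Then |4/x − (4/5)| < 4|x − 5|/(25/2), which is < eps when |x − 5| < (25/8)eps.
Take delta = min(5/2, (25/8)eps). Then 0 < |x − 5| < delta gives both |x − 5| < 5/2 and |x − 5| < (25/8)eps, so |4/x − (4/5)| < eps.

delta = min(5/2, (25/8)eps)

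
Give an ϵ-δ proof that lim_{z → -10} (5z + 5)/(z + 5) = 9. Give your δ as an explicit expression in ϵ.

Fix ϵ > 0. We want δ > 0 with 0 < |z + 10| < δ ⇒ |(5z + 5)/(z + 5) − 9| < ϵ.
Combining over a common denominator, (5z + 5)/(z + 5) − 9 = [(5z + 5)·(-5) − (-45)·(z + 5)] / [(-5)·(z + 5)] = 20(z + 10) / ((-5)(z + 5)).
So |(5z + 5)/(z + 5) − 9| = 20|z + 10| / (5·|z + 5|).
Restrict δ ≤ 5/2. Then |z + 10| < 5/2 gives |z + 5| = |(z + 10) + (-5)| ≥ 5 − 5/2 = 5/2.
Hence |(5z + 5)/(z + 5) − 9| < 20|z + 10|/(5·(5/2)) = (8/5)|z + 10|, which is < ϵ once |z + 10| < (5/8)ϵ.
Take δ = min(5/2, (5/8)ϵ). Then 0 < |z + 10| < δ forces both bounds, so |(5z + 5)/(z + 5) − 9| < ϵ.

δ = min(5/2, (5/8)ϵ)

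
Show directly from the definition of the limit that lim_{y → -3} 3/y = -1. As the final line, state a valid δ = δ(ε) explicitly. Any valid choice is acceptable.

Suppose ε > 0. We seek δ > 0 such that 0 < |y + 3| < δ implies |3/y + 1| < ε.
|3/y + 1| = 3·|-3 − y|/(3·|y|) = 3|y + 3|/(3|y|).
Restrict δ ≤ 3/2. Then |y + 3| < 3/2 gives |y| > 3/2, so 3|y| > 9/2.
Then |3/y + 1| < 3|y + 3|/(9/2), which is < ε when |y + 3| < (3/2)ε.
Take δ = min(3/2, (3/2)ε). Then 0 < |y + 3| < δ gives both |y + 3| < 3/2 and |y + 3| < (3/2)ε, so |3/y + 1| < ε.

δ = min(3/2, (3/2)ε)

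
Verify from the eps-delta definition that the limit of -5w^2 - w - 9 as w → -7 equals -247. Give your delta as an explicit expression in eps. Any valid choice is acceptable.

delta = min(1, eps/74)

Let eps > 0. We want delta > 0 such that 0 < |w + 7| < delta implies |(-5w^2 - w - 9) + 247| < eps.
(-5w^2 - w - 9) + 247 = -5w^2 - w + 238 = (w + 7)(-5w + 34).
So |(-5w^2 - w - 9) + 247| = |w + 7|·|-5w + 34|.
Require delta ≤ 1. Then |w + 7| < 1 gives |w| < 8, and by the triangle inequality |-5w + 34| ≤ 5·8 + 34 = 74.
Hence |(-5w^2 - w - 9) + 247| ≤ 74|w + 7| < eps provided |w + 7| < eps/74.
Choosing delta = min(1, eps/74) ensures both conditions, hence |(-5w^2 - w - 9) + 247| < eps.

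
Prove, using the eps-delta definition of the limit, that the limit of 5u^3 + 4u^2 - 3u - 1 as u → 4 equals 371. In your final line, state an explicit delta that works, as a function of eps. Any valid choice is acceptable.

Let eps > 0 be given. We want delta > 0 such that 0 < |u − 4| < delta implies |(5u^3 + 4u^2 - 3u - 1) − 371| < eps.
(5u^3 + 4u^2 - 3u - 1) − 371 = 5u^3 + 4u^2 - 3u - 372 = (u − 4)(5u^2 + 24u + 93).
So |(5u^3 + 4u^2 - 3u - 1) − 371| = |u − 4|·|5u^2 + 24u + 93|.
Assume first that |u − 4| < 1, so |u| < 5. Then |5u^2 + 24u + 93| ≤ 5·5^2 + 24·5 + 93 = 338.
Hence |(5u^3 + 4u^2 - 3u - 1) − 371| ≤ 338|u − 4| < eps provided |u − 4| < eps/338.
Choosing delta = min(1, eps/338) ensures both conditions, hence |(5u^3 + 4u^2 - 3u - 1) − 371| < eps.

delta = min(1, eps/338)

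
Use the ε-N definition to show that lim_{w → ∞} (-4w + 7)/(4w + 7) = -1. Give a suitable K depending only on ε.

K = (7/2)/ε

Suppose ε > 0. We seek K > 0 such that w > K implies |(-4w + 7)/(4w + 7) + 1| < ε.
(-4w + 7)/(4w + 7) + 1 = (4(-4w + 7) − (-4)(4w + 7)) / (4(4w + 7)) = 56/(4(4w + 7)).
For w > 0 we have 4w + 7 > 4w, so |(-4w + 7)/(4w + 7) + 1| = 56/(4(4w + 7)) < 56/(4·4w) = (7/2)/w.
Thus |(-4w + 7)/(4w + 7) + 1| < ε whenever w > (7/2)/ε.
Take K = (7/2)/ε. If w > K then |(-4w + 7)/(4w + 7) + 1| < (7/2)/w < ε.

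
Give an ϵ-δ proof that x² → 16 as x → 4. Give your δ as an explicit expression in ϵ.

δ = min(1, ϵ/9)

Let ϵ > 0. We seek δ > 0 with 0 < |x − 4| < δ ⇒ |x² − 16| < ϵ.
Factor: x² − 16 = (x − 4)(x + 4), so |x² − 16| = |x − 4|·|x + 4|.
Restrict δ ≤ 1. Then |x − 4| < 1 gives |x| < 5, so by the triangle inequality |x + 4| ≤ 5 + 4 = 9.
Hence |x² − 16| ≤ 9|x − 4|, which is < ϵ once |x − 4| < ϵ/9.
Take δ = min(1, ϵ/9). If 0 < |x − 4| < δ then both bounds hold and |x² − 16| ≤ 9|x − 4| < 9·(ϵ/9) = ϵ.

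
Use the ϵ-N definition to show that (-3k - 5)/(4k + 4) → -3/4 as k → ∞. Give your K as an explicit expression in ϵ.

K = (1/2)/ϵ

Let ϵ > 0. For k ≥ 1, |(-3k - 5)/(4k + 4) + 3/4| = |-8|/(4(4k + 4)) = 8/(4(4k + 4)).
Since 4k + 4 ≥ 4k for k ≥ 1, this is ≤ 8/(4·4k) = (1/2)/k.
So |(-3k - 5)/(4k + 4) + 3/4| < ϵ whenever k > (1/2)/ϵ.
Take K = (1/2)/ϵ. If k > K then |(-3k - 5)/(4k + 4) + 3/4| ≤ (1/2)/k < ϵ.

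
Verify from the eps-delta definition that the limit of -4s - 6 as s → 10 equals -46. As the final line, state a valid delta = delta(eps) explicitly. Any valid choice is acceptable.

Fix eps > 0. We need delta > 0 so that 0 < |s − 10| < delta implies |(-4s - 6) + 46| < eps.
|(-4s - 6) + 46| = |-4s + 40| = 4|s − 10|.
So 4|s − 10| < eps exactly when |s − 10| < eps/4.
Take delta = eps/4. If 0 < |s − 10| < delta then |(-4s - 6) + 46| = 4|s − 10| < 4·(eps/4) = eps.

delta = eps/4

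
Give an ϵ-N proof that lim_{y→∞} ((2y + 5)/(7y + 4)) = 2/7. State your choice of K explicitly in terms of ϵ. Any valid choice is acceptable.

K = (27/49)/ϵ

Fix ϵ > 0. We seek K > 0 such that y > K implies |(2y + 5)/(7y + 4) − (2/7)| < ϵ.
(2y + 5)/(7y + 4) − (2/7) = (7(2y + 5) − 2(7y + 4)) / (7(7y + 4)) = 27/(7(7y + 4)).
For y > 0 we have 7y + 4 > 7y, so |(2y + 5)/(7y + 4) − (2/7)| = 27/(7(7y + 4)) < 27/(7·7y) = (27/49)/y.
Thus |(2y + 5)/(7y + 4) − (2/7)| < ϵ whenever y > (27/49)/ϵ.
Take K = (27/49)/ϵ. If y > K then |(2y + 5)/(7y + 4) − (2/7)| < (27/49)/y < ϵ.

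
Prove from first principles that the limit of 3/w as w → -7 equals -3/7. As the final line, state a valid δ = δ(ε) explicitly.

Suppose ε > 0. We seek δ > 0 such that 0 < |w + 7| < δ implies |3/w + 3/7| < ε.
|3/w + 3/7| = 3·|-7 − w|/(7·|w|) = 3|w + 7|/(7|w|).
Require δ ≤ 7/2 so that |w| > 7 − 7/2 = 7/2, hence 7|w| > 49/2.
Then |3/w + 3/7| < 3|w + 7|/(49/2), which is < ε when |w + 7| < (49/6)ε.
Take δ = min(7/2, (49/6)ε). Then 0 < |w + 7| < δ gives both |w + 7| < 7/2 and |w + 7| < (49/6)ε, so |3/w + 3/7| < ε.

δ = min(7/2, (49/6)ε)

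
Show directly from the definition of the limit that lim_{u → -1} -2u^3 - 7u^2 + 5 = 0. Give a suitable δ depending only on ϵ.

Fix ϵ > 0. We want δ > 0 such that 0 < |u + 1| < δ implies |(-2u^3 - 7u^2 + 5)| < ϵ.
(-2u^3 - 7u^2 + 5) = -2u^3 - 7u^2 + 5 = (u + 1)(-2u^2 - 5u + 5).
So |(-2u^3 - 7u^2 + 5)| = |u + 1|·|-2u^2 - 5u + 5|.
Require δ ≤ 2. Then |u + 1| < 2 gives |u| < 3, and by the triangle inequality |-2u^2 - 5u + 5| ≤ 2·3^2 + 5·3 + 5 = 38.
Hence |(-2u^3 - 7u^2 + 5)| ≤ 38|u + 1| < ϵ provided |u + 1| < ϵ/38.
Take δ = min(2, ϵ/38). Then 0 < |u + 1| < δ gives both |u + 1| < 2 and |u + 1| < ϵ/38, so |(-2u^3 - 7u^2 + 5)| < ϵ.

δ = min(2, ϵ/38)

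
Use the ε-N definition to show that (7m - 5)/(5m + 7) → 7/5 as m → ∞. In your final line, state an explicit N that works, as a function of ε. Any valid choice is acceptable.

Let ε > 0. For m ≥ 1, |(7m - 5)/(5m + 7) − (7/5)| = |-74|/(5(5m + 7)) = 74/(5(5m + 7)).
Since 5m + 7 ≥ 5m for m ≥ 1, this is ≤ 74/(5·5m) = (74/25)/m.
So |(7m - 5)/(5m + 7) − (7/5)| < ε whenever m > (74/25)/ε.
Take N = (74/25)/ε. If m > N then |(7m - 5)/(5m + 7) − (7/5)| ≤ (74/25)/m < ε.

N = (74/25)/ε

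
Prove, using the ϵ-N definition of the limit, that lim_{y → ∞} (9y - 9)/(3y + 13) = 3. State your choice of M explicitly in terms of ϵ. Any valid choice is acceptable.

Let ϵ > 0. We seek M > 0 such that y > M implies |(9y - 9)/(3y + 13) − 3| < ϵ.
(9y - 9)/(3y + 13) − 3 = (3(9y - 9) − 9(3y + 13)) / (3(3y + 13)) = -144/(3(3y + 13)).
For y > 0 we have 3y + 13 > 3y, so |(9y - 9)/(3y + 13) − 3| = 144/(3(3y + 13)) < 144/(3·3y) = 16/y.
Thus |(9y - 9)/(3y + 13) − 3| < ϵ whenever y > 16/ϵ.
Take M = 16/ϵ. If y > M then |(9y - 9)/(3y + 13) − 3| < 16/y < ϵ.

M = 16/ϵ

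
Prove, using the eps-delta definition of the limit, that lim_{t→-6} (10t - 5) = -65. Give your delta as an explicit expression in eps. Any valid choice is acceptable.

Let eps > 0 be given. We need delta > 0 so that 0 < |t + 6| < delta implies |(10t - 5) + 65| < eps.
Since (10t - 5) + 65 = 10(t + 6), we have |(10t - 5) + 65| = 10|t + 6|.
So 10|t + 6| < eps exactly when |t + 6| < eps/10.
Take delta = eps/10. If 0 < |t + 6| < delta then |(10t - 5) + 65| = 10|t + 6| < 10·(eps/10) = eps.

delta = eps/10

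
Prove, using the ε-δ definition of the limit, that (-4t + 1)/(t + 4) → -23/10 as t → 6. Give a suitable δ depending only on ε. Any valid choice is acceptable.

δ = min(5, (50/17)ε)

Fix ε > 0. We want δ > 0 with 0 < |t − 6| < δ ⇒ |(-4t + 1)/(t + 4) + 23/10| < ε.
Combining over a common denominator, (-4t + 1)/(t + 4) + 23/10 = [(-4t + 1)·10 − (-23)·(t + 4)] / [10·(t + 4)] = -17(t − 6) / (10(t + 4)).
So |(-4t + 1)/(t + 4) + 23/10| = 17|t − 6| / (10·|t + 4|).
Require δ ≤ 5, so |t + 4| ≥ |10| − |t − 6| > 10 − 5 = 5.
Hence |(-4t + 1)/(t + 4) + 23/10| < 17|t − 6|/(10·5) = (17/50)|t − 6|, which is < ε once |t − 6| < (50/17)ε.
Take δ = min(5, (50/17)ε). Then 0 < |t − 6| < δ forces both bounds, so |(-4t + 1)/(t + 4) + 23/10| < ε.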